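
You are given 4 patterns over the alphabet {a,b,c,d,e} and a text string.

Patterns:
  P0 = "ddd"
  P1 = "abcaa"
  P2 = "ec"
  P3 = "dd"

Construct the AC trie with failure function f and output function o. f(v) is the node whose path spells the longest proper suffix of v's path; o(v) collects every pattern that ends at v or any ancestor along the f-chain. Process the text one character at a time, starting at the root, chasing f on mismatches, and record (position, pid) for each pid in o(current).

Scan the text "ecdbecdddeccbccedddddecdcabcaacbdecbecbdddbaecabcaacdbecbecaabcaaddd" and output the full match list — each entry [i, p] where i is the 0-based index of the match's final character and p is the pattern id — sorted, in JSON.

Build automaton:
Trie (insert patterns):
  n0 'ε': a→4 d→1 e→9
  n1 'd': d→2
  n2 'dd': d→3  [P3 ends]
  n3 'ddd': ·  [P0 ends]
  n4 'a': b→5
  n5 'ab': c→6
  n6 'abc': a→7
  n7 'abca': a→8
  n8 'abcaa': ·  [P1 ends]
  n9 'e': c→10
  n10 'ec': ·  [P2 ends]

Failure links (BFS by depth):
  fail(1) 'd': from fail(0)=0 chase 'd': 0 ⇒ 0;  out=∅∪out(0)=∅
  fail(4) 'a': from fail(0)=0 chase 'a': 0 ⇒ 0;  out=∅∪out(0)=∅
  fail(9) 'e': from fail(0)=0 chase 'e': 0 ⇒ 0;  out=∅∪out(0)=∅
  fail(2) 'dd': from fail(1)=0 chase 'd': 0 ⇒ 1;  out={3}∪out(1)={3}
  fail(5) 'ab': from fail(4)=0 chase 'b': 0 ⇒ 0;  out=∅∪out(0)=∅
  fail(10) 'ec': from fail(9)=0 chase 'c': 0 ⇒ 0;  out={2}∪out(0)={2}
  fail(3) 'ddd': from fail(2)=1 chase 'd': 1 ⇒ 2;  out={0}∪out(2)={0,3}
  fail(6) 'abc': from fail(5)=0 chase 'c': 0 ⇒ 0;  out=∅∪out(0)=∅
  fail(7) 'abca': from fail(6)=0 chase 'a': 0 ⇒ 4;  out=∅∪out(4)=∅
  fail(8) 'abcaa': from fail(7)=4 chase 'a': 4→0 ⇒ 4;  out={1}∪out(4)={1}

Run:
pos 0 'e': at 9
pos 1 'c': at 10  → match P2@[0:1]
pos 2 'd': at 1 ·f
pos 3 'b': at 0 ·f
pos 4 'e': at 9
pos 5 'c': at 10  → match P2@[4:5]
pos 6 'd': at 1 ·f
pos 7 'd': at 2  → match P3@[6:7]
pos 8 'd': at 3  → match P0@[6:8],P3@[7:8]
pos 9 'e': at 9 ·f
pos 10 'c': at 10  → match P2@[9:10]
pos 11 'c': at 0 ·f
pos 12 'b': at 0
pos 13 'c': at 0
pos 14 'c': at 0
pos 15 'e': at 9
pos 16 'd': at 1 ·f
pos 17 'd': at 2  → match P3@[16:17]
pos 18 'd': at 3  → match P0@[16:18],P3@[17:18]
pos 19 'd': at 3 ·f  → match P0@[17:19],P3@[18:19]
pos 20 'd': at 3 ·f  → match P0@[18:20],P3@[19:20]
pos 21 'e': at 9 ·f
pos 22 'c': at 10  → match P2@[21:22]
pos 23 'd': at 1 ·f
pos 24 'c': at 0 ·f
pos 25 'a': at 4
pos 26 'b': at 5
pos 27 'c': at 6
pos 28 'a': at 7
pos 29 'a': at 8  → match P1@[25:29]
pos 30 'c': at 0 ·f
pos 31 'b': at 0
pos 32 'd': at 1
pos 33 'e': at 9 ·f
pos 34 'c': at 10  → match P2@[33:34]
pos 35 'b': at 0 ·f
pos 36 'e': at 9
pos 37 'c': at 10  → match P2@[36:37]
pos 38 'b': at 0 ·f
pos 39 'd': at 1
pos 40 'd': at 2  → match P3@[39:40]
pos 41 'd': at 3  → match P0@[39:41],P3@[40:41]
pos 42 'b': at 0 ·f
pos 43 'a': at 4
pos 44 'e': at 9 ·f
pos 45 'c': at 10  → match P2@[44:45]
pos 46 'a': at 4 ·f
pos 47 'b': at 5
pos 48 'c': at 6
pos 49 'a': at 7
pos 50 'a': at 8  → match P1@[46:50]
pos 51 'c': at 0 ·f
pos 52 'd': at 1
pos 53 'b': at 0 ·f
pos 54 'e': at 9
pos 55 'c': at 10  → match P2@[54:55]
pos 56 'b': at 0 ·f
pos 57 'e': at 9
pos 58 'c': at 10  → match P2@[57:58]
pos 59 'a': at 4 ·f
pos 60 'a': at 4 ·f
pos 61 'b': at 5
pos 62 'c': at 6
pos 63 'a': at 7
pos 64 'a': at 8  → match P1@[60:64]
pos 65 'd': at 1 ·f
pos 66 'd': at 2  → match P3@[65:66]
pos 67 'd': at 3  → match P0@[65:67],P3@[66:67]

All matches (sorted): [[1,2],[5,2],[7,3],[8,0],[8,3],[10,2],[17,3],[18,0],[18,3],[19,0],[19,3],[20,0],[20,3],[22,2],[29,1],[34,2],[37,2],[40,3],[41,0],[41,3],[45,2],[50,1],[55,2],[58,2],[64,1],[66,3],[67,0],[67,3]]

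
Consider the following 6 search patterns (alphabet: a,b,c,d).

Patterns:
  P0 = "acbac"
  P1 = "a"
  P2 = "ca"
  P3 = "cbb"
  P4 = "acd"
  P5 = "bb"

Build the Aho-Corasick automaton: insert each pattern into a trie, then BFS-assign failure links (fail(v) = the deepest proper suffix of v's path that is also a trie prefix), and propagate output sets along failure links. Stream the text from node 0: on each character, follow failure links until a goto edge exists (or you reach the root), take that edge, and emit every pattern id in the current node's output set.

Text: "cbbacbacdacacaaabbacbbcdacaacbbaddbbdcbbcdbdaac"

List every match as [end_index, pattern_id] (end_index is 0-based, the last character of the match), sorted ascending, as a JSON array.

Construct AC machine:
Trie nodes:
  n0 'ε': a→1 b→11 c→6
  n1 'a': c→2  [P1 ends]
  n2 'ac': b→3 d→10
  n3 'acb': a→4
  n4 'acba': c→5
  n5 'acbac': ·  [P0 ends]
  n6 'c': a→7 b→8
  n7 'ca': ·  [P2 ends]
  n8 'cb': b→9
  n9 'cbb': ·  [P3 ends]
  n10 'acd': ·  [P4 ends]
  n11 'b': b→12
  n12 'bb': ·  [P5 ends]

Failure links (BFS by depth):
  n1('a'): parent n0 fail=0; on 'a' 0 → fail=0;  out {1}∪∅={1}
  n6('c'): parent n0 fail=0; on 'c' 0 → fail=0;  out ∅∪∅=∅
  n11('b'): parent n0 fail=0; on 'b' 0 → fail=0;  out ∅∪∅=∅
  n2('ac'): parent n1 fail=0; on 'c' 0 → fail=6;  out ∅∪∅=∅
  n7('ca'): parent n6 fail=0; on 'a' 0 → fail=1;  out {2}∪{1}={1,2}
  n8('cb'): parent n6 fail=0; on 'b' 0 → fail=11;  out ∅∪∅=∅
  n12('bb'): parent n11 fail=0; on 'b' 0 → fail=11;  out {5}∪∅={5}
  n3('acb'): parent n2 fail=6; on 'b' 6 → fail=8;  out ∅∪∅=∅
  n9('cbb'): parent n8 fail=11; on 'b' 11 → fail=12;  out {3}∪{5}={3,5}
  n10('acd'): parent n2 fail=6; on 'd' 6→0 → fail=0;  out {4}∪∅={4}
  n4('acba'): parent n3 fail=8; on 'a' 8→11→0 → fail=1;  out ∅∪{1}={1}
  n5('acbac'): parent n4 fail=1; on 'c' 1 → fail=2;  out {0}∪∅={0}

Scan:
i=0 'c': node 0→6
i=1 'b': node 6→8
i=2 'b': node 8→9  emit P3@[0:2],P5@[1:2]
i=3 'a': node 9→1 ·f  emit P1@[3:3]
i=4 'c': node 1→2
i=5 'b': node 2→3
i=6 'a': node 3→4  emit P1@[6:6]
i=7 'c': node 4→5  emit P0@[3:7]
i=8 'd': node 5→10 ·f  emit P4@[6:8]
i=9 'a': node 10→1 ·f  emit P1@[9:9]
i=10 'c': node 1→2
i=11 'a': node 2→7 ·f  emit P1@[11:11],P2@[10:11]
i=12 'c': node 7→2 ·f
i=13 'a': node 2→7 ·f  emit P1@[13:13],P2@[12:13]
i=14 'a': node 7→1 ·f  emit P1@[14:14]
i=15 'a': node 1→1 ·f  emit P1@[15:15]
i=16 'b': node 1→11 ·f
i=17 'b': node 11→12  emit P5@[16:17]
i=18 'a': node 12→1 ·f  emit P1@[18:18]
i=19 'c': node 1→2
i=20 'b': node 2→3
i=21 'b': node 3→9 ·f  emit P3@[19:21],P5@[20:21]
i=22 'c': node 9→6 ·f
i=23 'd': node 6→0 ·f
i=24 'a': node 0→1  emit P1@[24:24]
i=25 'c': node 1→2
i=26 'a': node 2→7 ·f  emit P1@[26:26],P2@[25:26]
i=27 'a': node 7→1 ·f  emit P1@[27:27]
i=28 'c': node 1→2
i=29 'b': node 2→3
i=30 'b': node 3→9 ·f  emit P3@[28:30],P5@[29:30]
i=31 'a': node 9→1 ·f  emit P1@[31:31]
i=32 'd': node 1→0 ·f
i=33 'd': node 0→0
i=34 'b': node 0→11
i=35 'b': node 11→12  emit P5@[34:35]
i=36 'd': node 12→0 ·f
i=37 'c': node 0→6
i=38 'b': node 6→8
i=39 'b': node 8→9  emit P3@[37:39],P5@[38:39]
i=40 'c': node 9→6 ·f
i=41 'd': node 6→0 ·f
i=42 'b': node 0→11
i=43 'd': node 11→0 ·f
i=44 'a': node 0→1  emit P1@[44:44]
i=45 'a': node 1→1 ·f  emit P1@[45:45]
i=46 'c': node 1→2

Result: [[2,3],[2,5],[3,1],[6,1],[7,0],[8,4],[9,1],[11,1],[11,2],[13,1],[13,2],[14,1],[15,1],[17,5],[18,1],[21,3],[21,5],[24,1],[26,1],[26,2],[27,1],[30,3],[30,5],[31,1],[35,5],[39,3],[39,5],[44,1],[45,1]]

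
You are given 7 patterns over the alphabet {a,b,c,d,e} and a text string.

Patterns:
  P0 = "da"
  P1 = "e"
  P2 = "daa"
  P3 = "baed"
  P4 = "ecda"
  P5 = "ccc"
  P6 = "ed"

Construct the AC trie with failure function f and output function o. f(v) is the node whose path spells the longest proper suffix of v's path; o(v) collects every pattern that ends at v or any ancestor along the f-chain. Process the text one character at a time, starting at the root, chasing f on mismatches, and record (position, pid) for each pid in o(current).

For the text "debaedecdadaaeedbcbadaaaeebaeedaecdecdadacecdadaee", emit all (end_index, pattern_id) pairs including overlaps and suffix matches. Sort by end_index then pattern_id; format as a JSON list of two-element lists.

Build:
Trie (insert patterns):
  n0 'ε': b→5 c→12 d→1 e→3
  n1 'd': a→2
  n2 'da': a→4  [P0 ends]
  n3 'e': c→9 d→15  [P1 ends]
  n4 'daa': ·  [P2 ends]
  n5 'b': a→6
  n6 'ba': e→7
  n7 'bae': d→8
  n8 'baed': ·  [P3 ends]
  n9 'ec': d→10
  n10 'ecd': a→11
  n11 'ecda': ·  [P4 ends]
  n12 'c': c→13
  n13 'cc': c→14
  n14 'ccc': ·  [P5 ends]
  n15 'ed': ·  [P6 ends]

Failure links (BFS by depth):
  fail(1) 'd': from fail(0)=0 chase 'd': 0 ⇒ 0;  out=∅∪out(0)=∅
  fail(3) 'e': from fail(0)=0 chase 'e': 0 ⇒ 0;  out={1}∪out(0)={1}
  fail(5) 'b': from fail(0)=0 chase 'b': 0 ⇒ 0;  out=∅∪out(0)=∅
  fail(12) 'c': from fail(0)=0 chase 'c': 0 ⇒ 0;  out=∅∪out(0)=∅
  fail(2) 'da': from fail(1)=0 chase 'a': 0 ⇒ 0;  out={0}∪out(0)={0}
  fail(6) 'ba': from fail(5)=0 chase 'a': 0 ⇒ 0;  out=∅∪out(0)=∅
  fail(9) 'ec': from fail(3)=0 chase 'c': 0 ⇒ 12;  out=∅∪out(12)=∅
  fail(13) 'cc': from fail(12)=0 chase 'c': 0 ⇒ 12;  out=∅∪out(12)=∅
  fail(15) 'ed': from fail(3)=0 chase 'd': 0 ⇒ 1;  out={6}∪out(1)={6}
  fail(4) 'daa': from fail(2)=0 chase 'a': 0 ⇒ 0;  out={2}∪out(0)={2}
  fail(7) 'bae': from fail(6)=0 chase 'e': 0 ⇒ 3;  out=∅∪out(3)={1}
  fail(10) 'ecd': from fail(9)=12 chase 'd': 12→0 ⇒ 1;  out=∅∪out(1)=∅
  fail(14) 'ccc': from fail(13)=12 chase 'c': 12 ⇒ 13;  out={5}∪out(13)={5}
  fail(8) 'baed': from fail(7)=3 chase 'd': 3 ⇒ 15;  out={3}∪out(15)={3,6}
  fail(11) 'ecda': from fail(10)=1 chase 'a': 1 ⇒ 2;  out={4}∪out(2)={0,4}

Scan:
[0] read 'd'  n0⇒n1
[1] read 'e'  n1⇒n3 ·f  emit P1@[1:1]
[2] read 'b'  n3⇒n5 ·f
[3] read 'a'  n5⇒n6
[4] read 'e'  n6⇒n7  emit P1@[4:4]
[5] read 'd'  n7⇒n8  emit P3@[2:5],P6@[4:5]
[6] read 'e'  n8⇒n3 ·f  emit P1@[6:6]
[7] read 'c'  n3⇒n9
[8] read 'd'  n9⇒n10
[9] read 'a'  n10⇒n11  emit P0@[8:9],P4@[6:9]
[10] read 'd'  n11⇒n1 ·f
[11] read 'a'  n1⇒n2  emit P0@[10:11]
[12] read 'a'  n2⇒n4  emit P2@[10:12]
[13] read 'e'  n4⇒n3 ·f  emit P1@[13:13]
[14] read 'e'  n3⇒n3 ·f  emit P1@[14:14]
[15] read 'd'  n3⇒n15  emit P6@[14:15]
[16] read 'b'  n15⇒n5 ·f
[17] read 'c'  n5⇒n12 ·f
[18] read 'b'  n12⇒n5 ·f
[19] read 'a'  n5⇒n6
[20] read 'd'  n6⇒n1 ·f
[21] read 'a'  n1⇒n2  emit P0@[20:21]
[22] read 'a'  n2⇒n4  emit P2@[20:22]
[23] read 'a'  n4⇒n0 ·f
[24] read 'e'  n0⇒n3  emit P1@[24:24]
[25] read 'e'  n3⇒n3 ·f  emit P1@[25:25]
[26] read 'b'  n3⇒n5 ·f
[27] read 'a'  n5⇒n6
[28] read 'e'  n6⇒n7  emit P1@[28:28]
[29] read 'e'  n7⇒n3 ·f  emit P1@[29:29]
[30] read 'd'  n3⇒n15  emit P6@[29:30]
[31] read 'a'  n15⇒n2 ·f  emit P0@[30:31]
[32] read 'e'  n2⇒n3 ·f  emit P1@[32:32]
[33] read 'c'  n3⇒n9
[34] read 'd'  n9⇒n10
[35] read 'e'  n10⇒n3 ·f  emit P1@[35:35]
[36] read 'c'  n3⇒n9
[37] read 'd'  n9⇒n10
[38] read 'a'  n10⇒n11  emit P0@[37:38],P4@[35:38]
[39] read 'd'  n11⇒n1 ·f
[40] read 'a'  n1⇒n2  emit P0@[39:40]
[41] read 'c'  n2⇒n12 ·f
[42] read 'e'  n12⇒n3 ·f  emit P1@[42:42]
[43] read 'c'  n3⇒n9
[44] read 'd'  n9⇒n10
[45] read 'a'  n10⇒n11  emit P0@[44:45],P4@[42:45]
[46] read 'd'  n11⇒n1 ·f
[47] read 'a'  n1⇒n2  emit P0@[46:47]
[48] read 'e'  n2⇒n3 ·f  emit P1@[48:48]
[49] read 'e'  n3⇒n3 ·f  emit P1@[49:49]

Result: [[1,1],[4,1],[5,3],[5,6],[6,1],[9,0],[9,4],[11,0],[12,2],[13,1],[14,1],[15,6],[21,0],[22,2],[24,1],[25,1],[28,1],[29,1],[30,6],[31,0],[32,1],[35,1],[38,0],[38,4],[40,0],[42,1],[45,0],[45,4],[47,0],[48,1],[49,1]]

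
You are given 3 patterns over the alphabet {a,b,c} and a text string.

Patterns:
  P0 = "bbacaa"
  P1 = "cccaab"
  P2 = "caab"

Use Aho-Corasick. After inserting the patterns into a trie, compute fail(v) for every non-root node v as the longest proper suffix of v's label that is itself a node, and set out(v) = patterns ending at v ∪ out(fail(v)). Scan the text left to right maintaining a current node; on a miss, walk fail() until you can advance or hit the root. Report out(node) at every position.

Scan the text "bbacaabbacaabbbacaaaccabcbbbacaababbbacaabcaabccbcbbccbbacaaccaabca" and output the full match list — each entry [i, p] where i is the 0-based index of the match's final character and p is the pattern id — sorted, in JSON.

Construct AC machine:
Trie (insert patterns):
  0='ε' goto b→1 c→7
  1='b' goto b→2
  2='bb' goto a→3
  3='bba' goto c→4
  4='bbac' goto a→5
  5='bbaca' goto a→6
  6='bbacaa' goto ·  ←P0
  7='c' goto a→13 c→8
  8='cc' goto c→9
  9='ccc' goto a→10
  10='ccca' goto a→11
  11='cccaa' goto b→12
  12='cccaab' goto ·  ←P1
  13='ca' goto a→14
  14='caa' goto b→15
  15='caab' goto ·  ←P2

BFS fail/out derivation:
  n1('b'): parent n0 fail=0; on 'b' 0 → fail=0;  out ∅∪∅=∅
  n7('c'): parent n0 fail=0; on 'c' 0 → fail=0;  out ∅∪∅=∅
  n2('bb'): parent n1 fail=0; on 'b' 0 → fail=1;  out ∅∪∅=∅
  n8('cc'): parent n7 fail=0; on 'c' 0 → fail=7;  out ∅∪∅=∅
  n13('ca'): parent n7 fail=0; on 'a' 0 → fail=0;  out ∅∪∅=∅
  n3('bba'): parent n2 fail=1; on 'a' 1→0 → fail=0;  out ∅∪∅=∅
  n9('ccc'): parent n8 fail=7; on 'c' 7 → fail=8;  out ∅∪∅=∅
  n14('caa'): parent n13 fail=0; on 'a' 0 → fail=0;  out ∅∪∅=∅
  n4('bbac'): parent n3 fail=0; on 'c' 0 → fail=7;  out ∅∪∅=∅
  n10('ccca'): parent n9 fail=8; on 'a' 8→7 → fail=13;  out ∅∪∅=∅
  n15('caab'): parent n14 fail=0; on 'b' 0 → fail=1;  out {2}∪∅={2}
  n5('bbaca'): parent n4 fail=7; on 'a' 7 → fail=13;  out ∅∪∅=∅
  n11('cccaa'): parent n10 fail=13; on 'a' 13 → fail=14;  out ∅∪∅=∅
  n6('bbacaa'): parent n5 fail=13; on 'a' 13 → fail=14;  out {0}∪∅={0}
  n12('cccaab'): parent n11 fail=14; on 'b' 14 → fail=15;  out {1}∪{2}={1,2}

Text stream:
i=0 'b': node 0→1
i=1 'b': node 1→2
i=2 'a': node 2→3
i=3 'c': node 3→4
i=4 'a': node 4→5
i=5 'a': node 5→6  → match P0@[0:5]
i=6 'b': node 6→15 (via fail)  → match P2@[3:6]
i=7 'b': node 15→2 (via fail)
i=8 'a': node 2→3
i=9 'c': node 3→4
i=10 'a': node 4→5
i=11 'a': node 5→6  → match P0@[6:11]
i=12 'b': node 6→15 (via fail)  → match P2@[9:12]
i=13 'b': node 15→2 (via fail)
i=14 'b': node 2→2 (via fail)
i=15 'a': node 2→3
i=16 'c': node 3→4
i=17 'a': node 4→5
i=18 'a': node 5→6  → match P0@[13:18]
i=19 'a': node 6→0 (via fail)
i=20 'c': node 0→7
i=21 'c': node 7→8
i=22 'a': node 8→13 (via fail)
i=23 'b': node 13→1 (via fail)
i=24 'c': node 1→7 (via fail)
i=25 'b': node 7→1 (via fail)
i=26 'b': node 1→2
i=27 'b': node 2→2 (via fail)
i=28 'a': node 2→3
i=29 'c': node 3→4
i=30 'a': node 4→5
i=31 'a': node 5→6  → match P0@[26:31]
i=32 'b': node 6→15 (via fail)  → match P2@[29:32]
i=33 'a': node 15→0 (via fail)
i=34 'b': node 0→1
i=35 'b': node 1→2
i=36 'b': node 2→2 (via fail)
i=37 'a': node 2→3
i=38 'c': node 3→4
i=39 'a': node 4→5
i=40 'a': node 5→6  → match P0@[35:40]
i=41 'b': node 6→15 (via fail)  → match P2@[38:41]
i=42 'c': node 15→7 (via fail)
i=43 'a': node 7→13
i=44 'a': node 13→14
i=45 'b': node 14→15  → match P2@[42:45]
i=46 'c': node 15→7 (via fail)
i=47 'c': node 7→8
i=48 'b': node 8→1 (via fail)
i=49 'c': node 1→7 (via fail)
i=50 'b': node 7→1 (via fail)
i=51 'b': node 1→2
i=52 'c': node 2→7 (via fail)
i=53 'c': node 7→8
i=54 'b': node 8→1 (via fail)
i=55 'b': node 1→2
i=56 'a': node 2→3
i=57 'c': node 3→4
i=58 'a': node 4→5
i=59 'a': node 5→6  → match P0@[54:59]
i=60 'c': node 6→7 (via fail)
i=61 'c': node 7→8
i=62 'a': node 8→13 (via fail)
i=63 'a': node 13→14
i=64 'b': node 14→15  → match P2@[61:64]
i=65 'c': node 15→7 (via fail)
i=66 'a': node 7→13

Matches: [[5,0],[6,2],[11,0],[12,2],[18,0],[31,0],[32,2],[40,0],[41,2],[45,2],[59,0],[64,2]]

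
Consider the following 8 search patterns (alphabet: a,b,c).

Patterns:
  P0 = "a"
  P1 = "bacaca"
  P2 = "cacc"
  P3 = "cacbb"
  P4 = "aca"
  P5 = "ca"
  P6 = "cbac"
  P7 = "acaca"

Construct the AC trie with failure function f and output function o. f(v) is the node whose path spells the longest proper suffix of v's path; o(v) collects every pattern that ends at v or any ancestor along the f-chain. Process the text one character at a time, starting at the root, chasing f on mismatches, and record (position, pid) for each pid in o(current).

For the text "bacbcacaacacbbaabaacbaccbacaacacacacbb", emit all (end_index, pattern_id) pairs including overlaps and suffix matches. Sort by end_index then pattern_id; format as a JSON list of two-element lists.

Construct AC machine:
Trie (insert patterns):
  0='ε' goto a→1 b→2 c→8
  1='a' goto c→14  [P0 ends]
  2='b' goto a→3
  3='ba' goto c→4
  4='bac' goto a→5
  5='baca' goto c→6
  6='bacac' goto a→7
  7='bacaca' goto ·  [P1 ends]
  8='c' goto a→9 b→16
  9='ca' goto c→10  [P5 ends]
  10='cac' goto b→12 c→11
  11='cacc' goto ·  [P2 ends]
  12='cacb' goto b→13
  13='cacbb' goto ·  [P3 ends]
  14='ac' goto a→15
  15='aca' goto c→19  [P4 ends]
  16='cb' goto a→17
  17='cba' goto c→18
  18='cbac' goto ·  [P6 ends]
  19='acac' goto a→20
  20='acaca' goto ·  [P7 ends]

BFS fail/out derivation:
  n1('a'): parent n0 fail=0; on 'a' 0 → fail=0;  out {0}∪∅={0}
  n2('b'): parent n0 fail=0; on 'b' 0 → fail=0;  out ∅∪∅=∅
  n8('c'): parent n0 fail=0; on 'c' 0 → fail=0;  out ∅∪∅=∅
  n3('ba'): parent n2 fail=0; on 'a' 0 → fail=1;  out ∅∪{0}={0}
  n9('ca'): parent n8 fail=0; on 'a' 0 → fail=1;  out {5}∪{0}={0,5}
  n14('ac'): parent n1 fail=0; on 'c' 0 → fail=8;  out ∅∪∅=∅
  n16('cb'): parent n8 fail=0; on 'b' 0 → fail=2;  out ∅∪∅=∅
  n4('bac'): parent n3 fail=1; on 'c' 1 → fail=14;  out ∅∪∅=∅
  n10('cac'): parent n9 fail=1; on 'c' 1 → fail=14;  out ∅∪∅=∅
  n15('aca'): parent n14 fail=8; on 'a' 8 → fail=9;  out {4}∪{0,5}={0,4,5}
  n17('cba'): parent n16 fail=2; on 'a' 2 → fail=3;  out ∅∪{0}={0}
  n5('baca'): parent n4 fail=14; on 'a' 14 → fail=15;  out ∅∪{0,4,5}={0,4,5}
  n11('cacc'): parent n10 fail=14; on 'c' 14→8→0 → fail=8;  out {2}∪∅={2}
  n12('cacb'): parent n10 fail=14; on 'b' 14→8 → fail=16;  out ∅∪∅=∅
  n18('cbac'): parent n17 fail=3; on 'c' 3 → fail=4;  out {6}∪∅={6}
  n19('acac'): parent n15 fail=9; on 'c' 9 → fail=10;  out ∅∪∅=∅
  n6('bacac'): parent n5 fail=15; on 'c' 15 → fail=19;  out ∅∪∅=∅
  n13('cacbb'): parent n12 fail=16; on 'b' 16→2→0 → fail=2;  out {3}∪∅={3}
  n20('acaca'): parent n19 fail=10; on 'a' 10→14 → fail=15;  out {7}∪{0,4,5}={0,4,5,7}
  n7('bacaca'): parent n6 fail=19; on 'a' 19 → fail=20;  out {1}∪{0,4,5,7}={0,1,4,5,7}

Scan:
[0] read 'b'  n0⇒n2
[1] read 'a'  n2⇒n3  ** P0@[1:1]
[2] read 'c'  n3⇒n4
[3] read 'b'  n4⇒n16 (fail-walked)
[4] read 'c'  n16⇒n8 (fail-walked)
[5] read 'a'  n8⇒n9  ** P0@[5:5],P5@[4:5]
[6] read 'c'  n9⇒n10
[7] read 'a'  n10⇒n15 (fail-walked)  ** P0@[7:7],P4@[5:7],P5@[6:7]
[8] read 'a'  n15⇒n1 (fail-walked)  ** P0@[8:8]
[9] read 'c'  n1⇒n14
[10] read 'a'  n14⇒n15  ** P0@[10:10],P4@[8:10],P5@[9:10]
[11] read 'c'  n15⇒n19
[12] read 'b'  n19⇒n12 (fail-walked)
[13] read 'b'  n12⇒n13  ** P3@[9:13]
[14] read 'a'  n13⇒n3 (fail-walked)  ** P0@[14:14]
[15] read 'a'  n3⇒n1 (fail-walked)  ** P0@[15:15]
[16] read 'b'  n1⇒n2 (fail-walked)
[17] read 'a'  n2⇒n3  ** P0@[17:17]
[18] read 'a'  n3⇒n1 (fail-walked)  ** P0@[18:18]
[19] read 'c'  n1⇒n14
[20] read 'b'  n14⇒n16 (fail-walked)
[21] read 'a'  n16⇒n17  ** P0@[21:21]
[22] read 'c'  n17⇒n18  ** P6@[19:22]
[23] read 'c'  n18⇒n8 (fail-walked)
[24] read 'b'  n8⇒n16
[25] read 'a'  n16⇒n17  ** P0@[25:25]
[26] read 'c'  n17⇒n18  ** P6@[23:26]
[27] read 'a'  n18⇒n5 (fail-walked)  ** P0@[27:27],P4@[25:27],P5@[26:27]
[28] read 'a'  n5⇒n1 (fail-walked)  ** P0@[28:28]
[29] read 'c'  n1⇒n14
[30] read 'a'  n14⇒n15  ** P0@[30:30],P4@[28:30],P5@[29:30]
[31] read 'c'  n15⇒n19
[32] read 'a'  n19⇒n20  ** P0@[32:32],P4@[30:32],P5@[31:32],P7@[28:32]
[33] read 'c'  n20⇒n19 (fail-walked)
[34] read 'a'  n19⇒n20  ** P0@[34:34],P4@[32:34],P5@[33:34],P7@[30:34]
[35] read 'c'  n20⇒n19 (fail-walked)
[36] read 'b'  n19⇒n12 (fail-walked)
[37] read 'b'  n12⇒n13  ** P3@[33:37]

All matches (sorted): [[1,0],[5,0],[5,5],[7,0],[7,4],[7,5],[8,0],[10,0],[10,4],[10,5],[13,3],[14,0],[15,0],[17,0],[18,0],[21,0],[22,6],[25,0],[26,6],[27,0],[27,4],[27,5],[28,0],[30,0],[30,4],[30,5],[32,0],[32,4],[32,5],[32,7],[34,0],[34,4],[34,5],[34,7],[37,3]]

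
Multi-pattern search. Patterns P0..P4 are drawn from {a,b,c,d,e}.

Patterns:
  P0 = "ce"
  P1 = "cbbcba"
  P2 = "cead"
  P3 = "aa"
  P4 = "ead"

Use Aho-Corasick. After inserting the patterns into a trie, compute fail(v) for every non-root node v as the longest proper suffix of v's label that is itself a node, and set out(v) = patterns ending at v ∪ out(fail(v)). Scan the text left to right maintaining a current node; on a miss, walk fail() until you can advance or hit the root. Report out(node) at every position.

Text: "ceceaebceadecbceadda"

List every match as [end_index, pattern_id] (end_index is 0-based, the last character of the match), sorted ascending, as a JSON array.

Build automaton:
Trie (insert patterns):
  0='ε' goto a→10 c→1 e→12
  1='c' goto b→3 e→2
  2='ce' goto a→8  ←P0
  3='cb' goto b→4
  4='cbb' goto c→5
  5='cbbc' goto b→6
  6='cbbcb' goto a→7
  7='cbbcba' goto ·  ←P1
  8='cea' goto d→9
  9='cead' goto ·  ←P2
  10='a' goto a→11
  11='aa' goto ·  ←P3
  12='e' goto a→13
  13='ea' goto d→14
  14='ead' goto ·  ←P4

BFS fail/out derivation:
  n1('c'): parent n0 fail=0; on 'c' 0 → fail=0;  out ∅∪∅=∅
  n10('a'): parent n0 fail=0; on 'a' 0 → fail=0;  out ∅∪∅=∅
  n12('e'): parent n0 fail=0; on 'e' 0 → fail=0;  out ∅∪∅=∅
  n2('ce'): parent n1 fail=0; on 'e' 0 → fail=12;  out {0}∪∅={0}
  n3('cb'): parent n1 fail=0; on 'b' 0 → fail=0;  out ∅∪∅=∅
  n11('aa'): parent n10 fail=0; on 'a' 0 → fail=10;  out {3}∪∅={3}
  n13('ea'): parent n12 fail=0; on 'a' 0 → fail=10;  out ∅∪∅=∅
  n4('cbb'): parent n3 fail=0; on 'b' 0 → fail=0;  out ∅∪∅=∅
  n8('cea'): parent n2 fail=12; on 'a' 12 → fail=13;  out ∅∪∅=∅
  n14('ead'): parent n13 fail=10; on 'd' 10→0 → fail=0;  out {4}∪∅={4}
  n5('cbbc'): parent n4 fail=0; on 'c' 0 → fail=1;  out ∅∪∅=∅
  n9('cead'): parent n8 fail=13; on 'd' 13 → fail=14;  out {2}∪{4}={2,4}
  n6('cbbcb'): parent n5 fail=1; on 'b' 1 → fail=3;  out ∅∪∅=∅
  n7('cbbcba'): parent n6 fail=3; on 'a' 3→0 → fail=10;  out {1}∪∅={1}

Text stream:
i=0 'c': node 0→1
i=1 'e': node 1→2  → match P0@[0:1]
i=2 'c': node 2→1 (fail-walked)
i=3 'e': node 1→2  → match P0@[2:3]
i=4 'a': node 2→8
i=5 'e': node 8→12 (fail-walked)
i=6 'b': node 12→0 (fail-walked)
i=7 'c': node 0→1
i=8 'e': node 1→2  → match P0@[7:8]
i=9 'a': node 2→8
i=10 'd': node 8→9  → match P2@[7:10],P4@[8:10]
i=11 'e': node 9→12 (fail-walked)
i=12 'c': node 12→1 (fail-walked)
i=13 'b': node 1→3
i=14 'c': node 3→1 (fail-walked)
i=15 'e': node 1→2  → match P0@[14:15]
i=16 'a': node 2→8
i=17 'd': node 8→9  → match P2@[14:17],P4@[15:17]
i=18 'd': node 9→0 (fail-walked)
i=19 'a': node 0→10

Result: [[1,0],[3,0],[8,0],[10,2],[10,4],[15,0],[17,2],[17,4]]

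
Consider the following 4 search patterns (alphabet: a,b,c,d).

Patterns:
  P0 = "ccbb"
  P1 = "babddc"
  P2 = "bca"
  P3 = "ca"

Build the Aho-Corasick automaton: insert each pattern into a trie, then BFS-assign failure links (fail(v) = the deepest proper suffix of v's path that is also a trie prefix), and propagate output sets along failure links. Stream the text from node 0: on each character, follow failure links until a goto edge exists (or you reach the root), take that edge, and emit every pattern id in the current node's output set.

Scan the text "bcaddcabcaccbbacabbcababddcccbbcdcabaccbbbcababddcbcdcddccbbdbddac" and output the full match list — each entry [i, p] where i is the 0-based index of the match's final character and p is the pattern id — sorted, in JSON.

Construct AC machine:
Trie nodes:
  0='ε' goto b→5 c→1
  1='c' goto a→13 c→2
  2='cc' goto b→3
  3='ccb' goto b→4
  4='ccbb' goto ·  [P0 ends]
  5='b' goto a→6 c→11
  6='ba' goto b→7
  7='bab' goto d→8
  8='babd' goto d→9
  9='babdd' goto c→10
  10='babddc' goto ·  [P1 ends]
  11='bc' goto a→12
  12='bca' goto ·  [P2 ends]
  13='ca' goto ·  [P3 ends]

BFS fail/out derivation:
  fail(1) 'c': from fail(0)=0 chase 'c': 0 ⇒ 0;  out=∅∪out(0)=∅
  fail(5) 'b': from fail(0)=0 chase 'b': 0 ⇒ 0;  out=∅∪out(0)=∅
  fail(2) 'cc': from fail(1)=0 chase 'c': 0 ⇒ 1;  out=∅∪out(1)=∅
  fail(6) 'ba': from fail(5)=0 chase 'a': 0 ⇒ 0;  out=∅∪out(0)=∅
  fail(11) 'bc': from fail(5)=0 chase 'c': 0 ⇒ 1;  out=∅∪out(1)=∅
  fail(13) 'ca': from fail(1)=0 chase 'a': 0 ⇒ 0;  out={3}∪out(0)={3}
  fail(3) 'ccb': from fail(2)=1 chase 'b': 1→0 ⇒ 5;  out=∅∪out(5)=∅
  fail(7) 'bab': from fail(6)=0 chase 'b': 0 ⇒ 5;  out=∅∪out(5)=∅
  fail(12) 'bca': from fail(11)=1 chase 'a': 1 ⇒ 13;  out={2}∪out(13)={2,3}
  fail(4) 'ccbb': from fail(3)=5 chase 'b': 5→0 ⇒ 5;  out={0}∪out(5)={0}
  fail(8) 'babd': from fail(7)=5 chase 'd': 5→0 ⇒ 0;  out=∅∪out(0)=∅
  fail(9) 'babdd': from fail(8)=0 chase 'd': 0 ⇒ 0;  out=∅∪out(0)=∅
  fail(10) 'babddc': from fail(9)=0 chase 'c': 0 ⇒ 1;  out={1}∪out(1)={1}

Run:
[0] read 'b'  n0⇒n5
[1] read 'c'  n5⇒n11
[2] read 'a'  n11⇒n12  ** P2@[0:2],P3@[1:2]
[3] read 'd'  n12⇒n0 (fail-walked)
[4] read 'd'  n0⇒n0
[5] read 'c'  n0⇒n1
[6] read 'a'  n1⇒n13  ** P3@[5:6]
[7] read 'b'  n13⇒n5 (fail-walked)
[8] read 'c'  n5⇒n11
[9] read 'a'  n11⇒n12  ** P2@[7:9],P3@[8:9]
[10] read 'c'  n12⇒n1 (fail-walked)
[11] read 'c'  n1⇒n2
[12] read 'b'  n2⇒n3
[13] read 'b'  n3⇒n4  ** P0@[10:13]
[14] read 'a'  n4⇒n6 (fail-walked)
[15] read 'c'  n6⇒n1 (fail-walked)
[16] read 'a'  n1⇒n13  ** P3@[15:16]
[17] read 'b'  n13⇒n5 (fail-walked)
[18] read 'b'  n5⇒n5 (fail-walked)
[19] read 'c'  n5⇒n11
[20] read 'a'  n11⇒n12  ** P2@[18:20],P3@[19:20]
[21] read 'b'  n12⇒n5 (fail-walked)
[22] read 'a'  n5⇒n6
[23] read 'b'  n6⇒n7
[24] read 'd'  n7⇒n8
[25] read 'd'  n8⇒n9
[26] read 'c'  n9⇒n10  ** P1@[21:26]
[27] read 'c'  n10⇒n2 (fail-walked)
[28] read 'c'  n2⇒n2 (fail-walked)
[29] read 'b'  n2⇒n3
[30] read 'b'  n3⇒n4  ** P0@[27:30]
[31] read 'c'  n4⇒n11 (fail-walked)
[32] read 'd'  n11⇒n0 (fail-walked)
[33] read 'c'  n0⇒n1
[34] read 'a'  n1⇒n13  ** P3@[33:34]
[35] read 'b'  n13⇒n5 (fail-walked)
[36] read 'a'  n5⇒n6
[37] read 'c'  n6⇒n1 (fail-walked)
[38] read 'c'  n1⇒n2
[39] read 'b'  n2⇒n3
[40] read 'b'  n3⇒n4  ** P0@[37:40]
[41] read 'b'  n4⇒n5 (fail-walked)
[42] read 'c'  n5⇒n11
[43] read 'a'  n11⇒n12  ** P2@[41:43],P3@[42:43]
[44] read 'b'  n12⇒n5 (fail-walked)
[45] read 'a'  n5⇒n6
[46] read 'b'  n6⇒n7
[47] read 'd'  n7⇒n8
[48] read 'd'  n8⇒n9
[49] read 'c'  n9⇒n10  ** P1@[44:49]
[50] read 'b'  n10⇒n5 (fail-walked)
[51] read 'c'  n5⇒n11
[52] read 'd'  n11⇒n0 (fail-walked)
[53] read 'c'  n0⇒n1
[54] read 'd'  n1⇒n0 (fail-walked)
[55] read 'd'  n0⇒n0
[56] read 'c'  n0⇒n1
[57] read 'c'  n1⇒n2
[58] read 'b'  n2⇒n3
[59] read 'b'  n3⇒n4  ** P0@[56:59]
[60] read 'd'  n4⇒n0 (fail-walked)
[61] read 'b'  n0⇒n5
[62] read 'd'  n5⇒n0 (fail-walked)
[63] read 'd'  n0⇒n0
[64] read 'a'  n0⇒n0
[65] read 'c'  n0⇒n1

All matches (sorted): [[2,2],[2,3],[6,3],[9,2],[9,3],[13,0],[16,3],[20,2],[20,3],[26,1],[30,0],[34,3],[40,0],[43,2],[43,3],[49,1],[59,0]]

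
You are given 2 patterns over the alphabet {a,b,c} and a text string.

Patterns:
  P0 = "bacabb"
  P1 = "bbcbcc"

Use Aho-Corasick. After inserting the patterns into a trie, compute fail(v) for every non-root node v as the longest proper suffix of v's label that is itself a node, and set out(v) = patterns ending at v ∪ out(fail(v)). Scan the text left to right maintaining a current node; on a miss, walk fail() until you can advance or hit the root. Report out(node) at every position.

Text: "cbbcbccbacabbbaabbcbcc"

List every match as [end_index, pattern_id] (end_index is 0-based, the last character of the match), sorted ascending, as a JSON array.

Build automaton:
Trie nodes:
  n0 'ε': b→1
  n1 'b': a→2 b→7
  n2 'ba': c→3
  n3 'bac': a→4
  n4 'baca': b→5
  n5 'bacab': b→6
  n6 'bacabb': ·  ←P0
  n7 'bb': c→8
  n8 'bbc': b→9
  n9 'bbcb': c→10
  n10 'bbcbc': c→11
  n11 'bbcbcc': ·  ←P1

Failure links (BFS by depth):
  fail(1) 'b': from fail(0)=0 chase 'b': 0 ⇒ 0;  out=∅∪out(0)=∅
  fail(2) 'ba': from fail(1)=0 chase 'a': 0 ⇒ 0;  out=∅∪out(0)=∅
  fail(7) 'bb': from fail(1)=0 chase 'b': 0 ⇒ 1;  out=∅∪out(1)=∅
  fail(3) 'bac': from fail(2)=0 chase 'c': 0 ⇒ 0;  out=∅∪out(0)=∅
  fail(8) 'bbc': from fail(7)=1 chase 'c': 1→0 ⇒ 0;  out=∅∪out(0)=∅
  fail(4) 'baca': from fail(3)=0 chase 'a': 0 ⇒ 0;  out=∅∪out(0)=∅
  fail(9) 'bbcb': from fail(8)=0 chase 'b': 0 ⇒ 1;  out=∅∪out(1)=∅
  fail(5) 'bacab': from fail(4)=0 chase 'b': 0 ⇒ 1;  out=∅∪out(1)=∅
  fail(10) 'bbcbc': from fail(9)=1 chase 'c': 1→0 ⇒ 0;  out=∅∪out(0)=∅
  fail(6) 'bacabb': from fail(5)=1 chase 'b': 1 ⇒ 7;  out={0}∪out(7)={0}
  fail(11) 'bbcbcc': from fail(10)=0 chase 'c': 0 ⇒ 0;  out={1}∪out(0)={1}

Run:
i=0 'c': node 0→0
i=1 'b': node 0→1
i=2 'b': node 1→7
i=3 'c': node 7→8
i=4 'b': node 8→9
i=5 'c': node 9→10
i=6 'c': node 10→11  emit P1@[1:6]
i=7 'b': node 11→1 (via fail)
i=8 'a': node 1→2
i=9 'c': node 2→3
i=10 'a': node 3→4
i=11 'b': node 4→5
i=12 'b': node 5→6  emit P0@[7:12]
i=13 'b': node 6→7 (via fail)
i=14 'a': node 7→2 (via fail)
i=15 'a': node 2→0 (via fail)
i=16 'b': node 0→1
i=17 'b': node 1→7
i=18 'c': node 7→8
i=19 'b': node 8→9
i=20 'c': node 9→10
i=21 'c': node 10→11  emit P1@[16:21]

Result: [[6,1],[12,0],[21,1]]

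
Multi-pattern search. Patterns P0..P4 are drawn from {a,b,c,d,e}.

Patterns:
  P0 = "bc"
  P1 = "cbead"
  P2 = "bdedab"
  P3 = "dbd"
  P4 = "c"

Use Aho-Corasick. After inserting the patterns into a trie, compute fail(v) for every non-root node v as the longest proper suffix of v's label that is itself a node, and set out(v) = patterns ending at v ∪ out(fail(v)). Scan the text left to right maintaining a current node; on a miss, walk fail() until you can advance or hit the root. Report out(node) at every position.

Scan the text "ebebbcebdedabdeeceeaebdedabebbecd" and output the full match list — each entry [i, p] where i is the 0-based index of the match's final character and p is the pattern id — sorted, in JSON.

Build automaton:
Trie nodes:
  n0 'ε': b→1 c→3 d→13
  n1 'b': c→2 d→8
  n2 'bc': ·  ←P0
  n3 'c': b→4  ←P4
  n4 'cb': e→5
  n5 'cbe': a→6
  n6 'cbea': d→7
  n7 'cbead': ·  ←P1
  n8 'bd': e→9
  n9 'bde': d→10
  n10 'bded': a→11
  n11 'bdeda': b→12
  n12 'bdedab': ·  ←P2
  n13 'd': b→14
  n14 'db': d→15
  n15 'dbd': ·  ←P3

Failure links (BFS by depth):
  n1('b'): parent n0 fail=0; on 'b' 0 → fail=0;  out ∅∪∅=∅
  n3('c'): parent n0 fail=0; on 'c' 0 → fail=0;  out {4}∪∅={4}
  n13('d'): parent n0 fail=0; on 'd' 0 → fail=0;  out ∅∪∅=∅
  n2('bc'): parent n1 fail=0; on 'c' 0 → fail=3;  out {0}∪{4}={0,4}
  n4('cb'): parent n3 fail=0; on 'b' 0 → fail=1;  out ∅∪∅=∅
  n8('bd'): parent n1 fail=0; on 'd' 0 → fail=13;  out ∅∪∅=∅
  n14('db'): parent n13 fail=0; on 'b' 0 → fail=1;  out ∅∪∅=∅
  n5('cbe'): parent n4 fail=1; on 'e' 1→0 → fail=0;  out ∅∪∅=∅
  n9('bde'): parent n8 fail=13; on 'e' 13→0 → fail=0;  out ∅∪∅=∅
  n15('dbd'): parent n14 fail=1; on 'd' 1 → fail=8;  out {3}∪∅={3}
  n6('cbea'): parent n5 fail=0; on 'a' 0 → fail=0;  out ∅∪∅=∅
  n10('bded'): parent n9 fail=0; on 'd' 0 → fail=13;  out ∅∪∅=∅
  n7('cbead'): parent n6 fail=0; on 'd' 0 → fail=13;  out {1}∪∅={1}
  n11('bdeda'): parent n10 fail=13; on 'a' 13→0 → fail=0;  out ∅∪∅=∅
  n12('bdedab'): parent n11 fail=0; on 'b' 0 → fail=1;  out {2}∪∅={2}

Scan:
i=0 'e': node 0→0
i=1 'b': node 0→1
i=2 'e': node 1→0 (fail-walked)
i=3 'b': node 0→1
i=4 'b': node 1→1 (fail-walked)
i=5 'c': node 1→2  emit P0@[4:5],P4@[5:5]
i=6 'e': node 2→0 (fail-walked)
i=7 'b': node 0→1
i=8 'd': node 1→8
i=9 'e': node 8→9
i=10 'd': node 9→10
i=11 'a': node 10→11
i=12 'b': node 11→12  emit P2@[7:12]
i=13 'd': node 12→8 (fail-walked)
i=14 'e': node 8→9
i=15 'e': node 9→0 (fail-walked)
i=16 'c': node 0→3  emit P4@[16:16]
i=17 'e': node 3→0 (fail-walked)
i=18 'e': node 0→0
i=19 'a': node 0→0
i=20 'e': node 0→0
i=21 'b': node 0→1
i=22 'd': node 1→8
i=23 'e': node 8→9
i=24 'd': node 9→10
i=25 'a': node 10→11
i=26 'b': node 11→12  emit P2@[21:26]
i=27 'e': node 12→0 (fail-walked)
i=28 'b': node 0→1
i=29 'b': node 1→1 (fail-walked)
i=30 'e': node 1→0 (fail-walked)
i=31 'c': node 0→3  emit P4@[31:31]
i=32 'd': node 3→13 (fail-walked)

All matches (sorted): [[5,0],[5,4],[12,2],[16,4],[26,2],[31,4]]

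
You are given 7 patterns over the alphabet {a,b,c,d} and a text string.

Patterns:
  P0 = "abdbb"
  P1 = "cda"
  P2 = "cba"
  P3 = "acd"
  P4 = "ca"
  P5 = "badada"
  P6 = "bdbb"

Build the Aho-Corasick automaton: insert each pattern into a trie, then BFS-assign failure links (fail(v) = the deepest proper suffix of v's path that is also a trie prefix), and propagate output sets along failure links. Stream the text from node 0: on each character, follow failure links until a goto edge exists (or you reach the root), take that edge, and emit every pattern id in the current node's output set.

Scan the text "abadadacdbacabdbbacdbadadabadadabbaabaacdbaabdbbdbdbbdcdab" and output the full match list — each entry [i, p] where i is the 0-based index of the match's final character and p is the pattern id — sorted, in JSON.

Build:
Trie (insert patterns):
  n0 'ε': a→1 b→14 c→6
  n1 'a': b→2 c→11
  n2 'ab': d→3
  n3 'abd': b→4
  n4 'abdb': b→5
  n5 'abdbb': ·  [P0 ends]
  n6 'c': a→13 b→9 d→7
  n7 'cd': a→8
  n8 'cda': ·  [P1 ends]
  n9 'cb': a→10
  n10 'cba': ·  [P2 ends]
  n11 'ac': d→12
  n12 'acd': ·  [P3 ends]
  n13 'ca': ·  [P4 ends]
  n14 'b': a→15 d→20
  n15 'ba': d→16
  n16 'bad': a→17
  n17 'bada': d→18
  n18 'badad': a→19
  n19 'badada': ·  [P5 ends]
  n20 'bd': b→21
  n21 'bdb': b→22
  n22 'bdbb': ·  [P6 ends]

BFS fail/out derivation:
  n1('a'): parent n0 fail=0; on 'a' 0 → fail=0;  out ∅∪∅=∅
  n6('c'): parent n0 fail=0; on 'c' 0 → fail=0;  out ∅∪∅=∅
  n14('b'): parent n0 fail=0; on 'b' 0 → fail=0;  out ∅∪∅=∅
  n2('ab'): parent n1 fail=0; on 'b' 0 → fail=14;  out ∅∪∅=∅
  n7('cd'): parent n6 fail=0; on 'd' 0 → fail=0;  out ∅∪∅=∅
  n9('cb'): parent n6 fail=0; on 'b' 0 → fail=14;  out ∅∪∅=∅
  n11('ac'): parent n1 fail=0; on 'c' 0 → fail=6;  out ∅∪∅=∅
  n13('ca'): parent n6 fail=0; on 'a' 0 → fail=1;  out {4}∪∅={4}
  n15('ba'): parent n14 fail=0; on 'a' 0 → fail=1;  out ∅∪∅=∅
  n20('bd'): parent n14 fail=0; on 'd' 0 → fail=0;  out ∅∪∅=∅
  n3('abd'): parent n2 fail=14; on 'd' 14 → fail=20;  out ∅∪∅=∅
  n8('cda'): parent n7 fail=0; on 'a' 0 → fail=1;  out {1}∪∅={1}
  n10('cba'): parent n9 fail=14; on 'a' 14 → fail=15;  out {2}∪∅={2}
  n12('acd'): parent n11 fail=6; on 'd' 6 → fail=7;  out {3}∪∅={3}
  n16('bad'): parent n15 fail=1; on 'd' 1→0 → fail=0;  out ∅∪∅=∅
  n21('bdb'): parent n20 fail=0; on 'b' 0 → fail=14;  out ∅∪∅=∅
  n4('abdb'): parent n3 fail=20; on 'b' 20 → fail=21;  out ∅∪∅=∅
  n17('bada'): parent n16 fail=0; on 'a' 0 → fail=1;  out ∅∪∅=∅
  n22('bdbb'): parent n21 fail=14; on 'b' 14→0 → fail=14;  out {6}∪∅={6}
  n5('abdbb'): parent n4 fail=21; on 'b' 21 → fail=22;  out {0}∪{6}={0,6}
  n18('badad'): parent n17 fail=1; on 'd' 1→0 → fail=0;  out ∅∪∅=∅
  n19('badada'): parent n18 fail=0; on 'a' 0 → fail=1;  out {5}∪∅={5}

Text stream:
pos 0 'a': at 1
pos 1 'b': at 2
pos 2 'a': at 15 ·f
pos 3 'd': at 16
pos 4 'a': at 17
pos 5 'd': at 18
pos 6 'a': at 19  → match P5@[1:6]
pos 7 'c': at 11 ·f
pos 8 'd': at 12  → match P3@[6:8]
pos 9 'b': at 14 ·f
pos 10 'a': at 15
pos 11 'c': at 11 ·f
pos 12 'a': at 13 ·f  → match P4@[11:12]
pos 13 'b': at 2 ·f
pos 14 'd': at 3
pos 15 'b': at 4
pos 16 'b': at 5  → match P0@[12:16],P6@[13:16]
pos 17 'a': at 15 ·f
pos 18 'c': at 11 ·f
pos 19 'd': at 12  → match P3@[17:19]
pos 20 'b': at 14 ·f
pos 21 'a': at 15
pos 22 'd': at 16
pos 23 'a': at 17
pos 24 'd': at 18
pos 25 'a': at 19  → match P5@[20:25]
pos 26 'b': at 2 ·f
pos 27 'a': at 15 ·f
pos 28 'd': at 16
pos 29 'a': at 17
pos 30 'd': at 18
pos 31 'a': at 19  → match P5@[26:31]
pos 32 'b': at 2 ·f
pos 33 'b': at 14 ·f
pos 34 'a': at 15
pos 35 'a': at 1 ·f
pos 36 'b': at 2
pos 37 'a': at 15 ·f
pos 38 'a': at 1 ·f
pos 39 'c': at 11
pos 40 'd': at 12  → match P3@[38:40]
pos 41 'b': at 14 ·f
pos 42 'a': at 15
pos 43 'a': at 1 ·f
pos 44 'b': at 2
pos 45 'd': at 3
pos 46 'b': at 4
pos 47 'b': at 5  → match P0@[43:47],P6@[44:47]
pos 48 'd': at 20 ·f
pos 49 'b': at 21
pos 50 'd': at 20 ·f
pos 51 'b': at 21
pos 52 'b': at 22  → match P6@[49:52]
pos 53 'd': at 20 ·f
pos 54 'c': at 6 ·f
pos 55 'd': at 7
pos 56 'a': at 8  → match P1@[54:56]
pos 57 'b': at 2 ·f

Matches: [[6,5],[8,3],[12,4],[16,0],[16,6],[19,3],[25,5],[31,5],[40,3],[47,0],[47,6],[52,6],[56,1]]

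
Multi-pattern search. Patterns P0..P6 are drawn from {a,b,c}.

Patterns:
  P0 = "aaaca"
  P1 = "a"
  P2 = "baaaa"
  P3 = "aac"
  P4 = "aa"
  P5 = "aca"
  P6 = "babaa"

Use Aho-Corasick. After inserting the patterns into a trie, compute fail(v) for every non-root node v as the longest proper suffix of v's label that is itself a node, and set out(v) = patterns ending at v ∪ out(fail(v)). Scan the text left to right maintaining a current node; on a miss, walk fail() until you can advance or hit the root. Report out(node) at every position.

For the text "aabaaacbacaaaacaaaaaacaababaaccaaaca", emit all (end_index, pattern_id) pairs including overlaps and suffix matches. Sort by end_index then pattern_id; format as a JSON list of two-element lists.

Build:
Trie nodes:
  n0 'ε': a→1 b→6
  n1 'a': a→2 c→12  [P1 ends]
  n2 'aa': a→3 c→11  [P4 ends]
  n3 'aaa': c→4
  n4 'aaac': a→5
  n5 'aaaca': ·  [P0 ends]
  n6 'b': a→7
  n7 'ba': a→8 b→14
  n8 'baa': a→9
  n9 'baaa': a→10
  n10 'baaaa': ·  [P2 ends]
  n11 'aac': ·  [P3 ends]
  n12 'ac': a→13
  n13 'aca': ·  [P5 ends]
  n14 'bab': a→15
  n15 'baba': a→16
  n16 'babaa': ·  [P6 ends]

Failure links (BFS by depth):
  n1('a'): parent n0 fail=0; on 'a' 0 → fail=0;  out {1}∪∅={1}
  n6('b'): parent n0 fail=0; on 'b' 0 → fail=0;  out ∅∪∅=∅
  n2('aa'): parent n1 fail=0; on 'a' 0 → fail=1;  out {4}∪{1}={1,4}
  n7('ba'): parent n6 fail=0; on 'a' 0 → fail=1;  out ∅∪{1}={1}
  n12('ac'): parent n1 fail=0; on 'c' 0 → fail=0;  out ∅∪∅=∅
  n3('aaa'): parent n2 fail=1; on 'a' 1 → fail=2;  out ∅∪{1,4}={1,4}
  n8('baa'): parent n7 fail=1; on 'a' 1 → fail=2;  out ∅∪{1,4}={1,4}
  n11('aac'): parent n2 fail=1; on 'c' 1 → fail=12;  out {3}∪∅={3}
  n13('aca'): parent n12 fail=0; on 'a' 0 → fail=1;  out {5}∪{1}={1,5}
  n14('bab'): parent n7 fail=1; on 'b' 1→0 → fail=6;  out ∅∪∅=∅
  n4('aaac'): parent n3 fail=2; on 'c' 2 → fail=11;  out ∅∪{3}={3}
  n9('baaa'): parent n8 fail=2; on 'a' 2 → fail=3;  out ∅∪{1,4}={1,4}
  n15('baba'): parent n14 fail=6; on 'a' 6 → fail=7;  out ∅∪{1}={1}
  n5('aaaca'): parent n4 fail=11; on 'a' 11→12 → fail=13;  out {0}∪{1,5}={0,1,5}
  n10('baaaa'): parent n9 fail=3; on 'a' 3→2 → fail=3;  out {2}∪{1,4}={1,2,4}
  n16('babaa'): parent n15 fail=7; on 'a' 7 → fail=8;  out {6}∪{1,4}={1,4,6}

Run:
[0] read 'a'  n0⇒n1  → match P1@[0:0]
[1] read 'a'  n1⇒n2  → match P1@[1:1],P4@[0:1]
[2] read 'b'  n2⇒n6 (fail-walked)
[3] read 'a'  n6⇒n7  → match P1@[3:3]
[4] read 'a'  n7⇒n8  → match P1@[4:4],P4@[3:4]
[5] read 'a'  n8⇒n9  → match P1@[5:5],P4@[4:5]
[6] read 'c'  n9⇒n4 (fail-walked)  → match P3@[4:6]
[7] read 'b'  n4⇒n6 (fail-walked)
[8] read 'a'  n6⇒n7  → match P1@[8:8]
[9] read 'c'  n7⇒n12 (fail-walked)
[10] read 'a'  n12⇒n13  → match P1@[10:10],P5@[8:10]
[11] read 'a'  n13⇒n2 (fail-walked)  → match P1@[11:11],P4@[10:11]
[12] read 'a'  n2⇒n3  → match P1@[12:12],P4@[11:12]
[13] read 'a'  n3⇒n3 (fail-walked)  → match P1@[13:13],P4@[12:13]
[14] read 'c'  n3⇒n4  → match P3@[12:14]
[15] read 'a'  n4⇒n5  → match P0@[11:15],P1@[15:15],P5@[13:15]
[16] read 'a'  n5⇒n2 (fail-walked)  → match P1@[16:16],P4@[15:16]
[17] read 'a'  n2⇒n3  → match P1@[17:17],P4@[16:17]
[18] read 'a'  n3⇒n3 (fail-walked)  → match P1@[18:18],P4@[17:18]
[19] read 'a'  n3⇒n3 (fail-walked)  → match P1@[19:19],P4@[18:19]
[20] read 'a'  n3⇒n3 (fail-walked)  → match P1@[20:20],P4@[19:20]
[21] read 'c'  n3⇒n4  → match P3@[19:21]
[22] read 'a'  n4⇒n5  → match P0@[18:22],P1@[22:22],P5@[20:22]
[23] read 'a'  n5⇒n2 (fail-walked)  → match P1@[23:23],P4@[22:23]
[24] read 'b'  n2⇒n6 (fail-walked)
[25] read 'a'  n6⇒n7  → match P1@[25:25]
[26] read 'b'  n7⇒n14
[27] read 'a'  n14⇒n15  → match P1@[27:27]
[28] read 'a'  n15⇒n16  → match P1@[28:28],P4@[27:28],P6@[24:28]
[29] read 'c'  n16⇒n11 (fail-walked)  → match P3@[27:29]
[30] read 'c'  n11⇒n0 (fail-walked)
[31] read 'a'  n0⇒n1  → match P1@[31:31]
[32] read 'a'  n1⇒n2  → match P1@[32:32],P4@[31:32]
[33] read 'a'  n2⇒n3  → match P1@[33:33],P4@[32:33]
[34] read 'c'  n3⇒n4  → match P3@[32:34]
[35] read 'a'  n4⇒n5  → match P0@[31:35],P1@[35:35],P5@[33:35]

Matches: [[0,1],[1,1],[1,4],[3,1],[4,1],[4,4],[5,1],[5,4],[6,3],[8,1],[10,1],[10,5],[11,1],[11,4],[12,1],[12,4],[13,1],[13,4],[14,3],[15,0],[15,1],[15,5],[16,1],[16,4],[17,1],[17,4],[18,1],[18,4],[19,1],[19,4],[20,1],[20,4],[21,3],[22,0],[22,1],[22,5],[23,1],[23,4],[25,1],[27,1],[28,1],[28,4],[28,6],[29,3],[31,1],[32,1],[32,4],[33,1],[33,4],[34,3],[35,0],[35,1],[35,5]]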